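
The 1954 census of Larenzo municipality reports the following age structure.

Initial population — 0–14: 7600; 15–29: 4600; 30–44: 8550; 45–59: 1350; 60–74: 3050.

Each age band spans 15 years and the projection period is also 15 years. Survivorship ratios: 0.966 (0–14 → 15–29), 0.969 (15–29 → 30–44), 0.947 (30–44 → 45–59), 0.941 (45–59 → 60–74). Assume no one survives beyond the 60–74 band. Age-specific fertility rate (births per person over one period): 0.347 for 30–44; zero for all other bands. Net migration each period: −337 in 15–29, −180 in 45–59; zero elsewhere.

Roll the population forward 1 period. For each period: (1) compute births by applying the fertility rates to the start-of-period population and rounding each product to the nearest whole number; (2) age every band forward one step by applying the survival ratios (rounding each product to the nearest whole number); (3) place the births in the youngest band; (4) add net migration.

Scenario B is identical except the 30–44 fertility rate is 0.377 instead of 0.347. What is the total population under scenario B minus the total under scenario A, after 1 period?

Numbering the groups 1..5 from youngest to oldest:
— Period 1 —
Births: 8550 * 0.347 = 2967
Group 2: 7600 * 0.966 = 7342
Group 3: 4600 * 0.969 = 4457
Group 4: 8550 * 0.947 = 8097
Group 5: 1350 * 0.941 = 1270
Net migration: Group 2 − 337 → 7005; Group 4 − 180 → 7917
→ [2967, 7005, 4457, 7917, 1270]
Scenario A total after 1 period: 23616
Scenario B projection —
— Period 1 —
Births: 8550 * 0.377 = 3223
Group 2: 7600 * 0.966 = 7342
Group 3: 4600 * 0.969 = 4457
Group 4: 8550 * 0.947 = 8097
Group 5: 1350 * 0.941 = 1270
Net migration: Group 2 − 337 → 7005; Group 4 − 180 → 7917
→ [3223, 7005, 4457, 7917, 1270]
Scenario B total after 1 period: 23872
Difference B − A = 23872 − 23616 = 256

256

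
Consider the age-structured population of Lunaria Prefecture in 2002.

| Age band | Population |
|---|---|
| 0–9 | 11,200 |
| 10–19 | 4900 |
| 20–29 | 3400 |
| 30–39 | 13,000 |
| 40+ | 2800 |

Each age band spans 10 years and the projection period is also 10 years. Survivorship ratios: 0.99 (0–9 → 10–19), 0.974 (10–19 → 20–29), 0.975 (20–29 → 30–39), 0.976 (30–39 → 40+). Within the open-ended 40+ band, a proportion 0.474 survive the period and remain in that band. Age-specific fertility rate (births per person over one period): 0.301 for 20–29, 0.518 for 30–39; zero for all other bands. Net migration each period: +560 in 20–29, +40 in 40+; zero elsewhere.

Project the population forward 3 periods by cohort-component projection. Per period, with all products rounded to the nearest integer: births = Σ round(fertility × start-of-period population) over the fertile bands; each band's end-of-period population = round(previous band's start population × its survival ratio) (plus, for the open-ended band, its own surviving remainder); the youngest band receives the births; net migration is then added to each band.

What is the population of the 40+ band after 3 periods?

9825

Numbering the bands 1..5 from youngest to oldest:
[period 1]
Births: 3400 * 0.301 = 1023, 13000 * 0.518 = 6734 → 7757
Band 2: 11200 * 0.99 = 11088
Band 3: 4900 * 0.974 = 4773
Band 4: 3400 * 0.975 = 3315
Band 5: 13000 * 0.976 + 2800 * 0.474 = 12688 + 1327 = 14015
Net migration: Band 3 + 560 → 5333; Band 5 + 40 → 14055
End of period: [7757, 11088, 5333, 3315, 14055]
[period 2]
Births: 5333 * 0.301 = 1605, 3315 * 0.518 = 1717 → 3322
Band 2: 7757 * 0.99 = 7679
Band 3: 11088 * 0.974 = 10800
Band 4: 5333 * 0.975 = 5200
Band 5: 3315 * 0.976 + 14055 * 0.474 = 3235 + 6662 = 9897
Net migration: Band 3 + 560 → 11360; Band 5 + 40 → 9937
End of period: [3322, 7679, 11360, 5200, 9937]
[period 3]
Births: 11360 * 0.301 = 3419, 5200 * 0.518 = 2694 → 6113
Band 2: 3322 * 0.99 = 3289
Band 3: 7679 * 0.974 = 7479
Band 4: 11360 * 0.975 = 11076
Band 5: 5200 * 0.976 + 9937 * 0.474 = 5075 + 4710 = 9785
Net migration: Band 3 + 560 → 8039; Band 5 + 40 → 9825
End of period: [6113, 3289, 8039, 11076, 9825]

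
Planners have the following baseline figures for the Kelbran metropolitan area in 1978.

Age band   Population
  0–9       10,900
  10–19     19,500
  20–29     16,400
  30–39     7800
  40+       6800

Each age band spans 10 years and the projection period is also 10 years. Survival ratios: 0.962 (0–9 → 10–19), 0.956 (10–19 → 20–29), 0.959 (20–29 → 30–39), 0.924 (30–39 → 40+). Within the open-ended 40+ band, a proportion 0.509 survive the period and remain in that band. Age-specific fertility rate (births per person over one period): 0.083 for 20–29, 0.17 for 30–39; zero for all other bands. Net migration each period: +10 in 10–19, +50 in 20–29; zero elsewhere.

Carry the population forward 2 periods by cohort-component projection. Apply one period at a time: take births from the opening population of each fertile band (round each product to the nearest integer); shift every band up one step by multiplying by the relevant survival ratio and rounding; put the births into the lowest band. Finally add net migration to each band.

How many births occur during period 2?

4225

Let group 1 be 0–9 through group 5 = 40+.
Period 1:
Births: 16400 × 0.083 = 1361  |  7800 × 0.17 = 1326 → 2687
Group 2: 10900 × 0.962 = 10486
Group 3: 19500 × 0.956 = 18642
Group 4: 16400 × 0.959 = 15728
Group 5: 7800 × 0.924 + 6800 × 0.509 = 7207 + 3461 = 10668
Net migration: Group 2 + 10 → 10496; Group 3 + 50 → 18692
Giving 2687 / 10496 / 18692 / 15728 / 10668.
Period 2:
Births: 18692 × 0.083 = 1551  |  15728 × 0.17 = 2674 → 4225
Group 2: 2687 × 0.962 = 2585
Group 3: 10496 × 0.956 = 10034
Group 4: 18692 × 0.959 = 17926
Group 5: 15728 × 0.924 + 10668 × 0.509 = 14533 + 5430 = 19963
Net migration: Group 2 + 10 → 2595; Group 3 + 50 → 10084
Giving 4225 / 2595 / 10084 / 17926 / 19963.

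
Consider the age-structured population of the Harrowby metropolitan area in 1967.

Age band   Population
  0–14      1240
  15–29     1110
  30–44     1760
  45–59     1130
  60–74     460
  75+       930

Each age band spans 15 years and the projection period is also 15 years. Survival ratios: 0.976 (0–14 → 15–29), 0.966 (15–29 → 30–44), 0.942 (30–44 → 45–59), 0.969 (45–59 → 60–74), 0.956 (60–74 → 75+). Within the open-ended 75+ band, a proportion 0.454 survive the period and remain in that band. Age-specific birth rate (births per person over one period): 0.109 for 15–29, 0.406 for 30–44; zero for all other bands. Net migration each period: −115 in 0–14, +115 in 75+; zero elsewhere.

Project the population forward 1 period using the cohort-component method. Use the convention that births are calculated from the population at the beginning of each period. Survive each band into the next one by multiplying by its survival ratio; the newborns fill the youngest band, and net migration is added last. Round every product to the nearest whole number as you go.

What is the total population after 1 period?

6733

Numbering the bands 1..6 from youngest to oldest:
Period 1.
Births: 1110 × 0.109 = 121  |  1760 × 0.406 = 715 → 836
Band 2: 1240 × 0.976 = 1210
Band 3: 1110 × 0.966 = 1072
Band 4: 1760 × 0.942 = 1658
Band 5: 1130 × 0.969 = 1095
Band 6: 460 × 0.956 + 930 × 0.454 = 440 + 422 = 862
Net migration: Band 1 − 115 → 721; Band 6 + 115 → 977
→ [721, 1210, 1072, 1658, 1095, 977]
Total after period 1: 721 + 1210 + 1072 + 1658 + 1095 + 977 = 6733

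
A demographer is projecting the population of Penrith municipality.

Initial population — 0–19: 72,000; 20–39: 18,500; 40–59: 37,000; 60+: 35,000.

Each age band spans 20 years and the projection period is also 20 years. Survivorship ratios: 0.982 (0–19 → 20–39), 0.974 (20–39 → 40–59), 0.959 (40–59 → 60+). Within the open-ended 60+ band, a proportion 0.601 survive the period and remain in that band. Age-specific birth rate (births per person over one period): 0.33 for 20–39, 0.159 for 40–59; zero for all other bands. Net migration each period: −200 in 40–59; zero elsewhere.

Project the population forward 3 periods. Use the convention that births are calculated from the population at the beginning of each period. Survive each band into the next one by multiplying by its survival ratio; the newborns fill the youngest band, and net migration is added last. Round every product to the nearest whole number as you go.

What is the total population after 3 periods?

148298

— Period 1 —
Births: 18500 * 0.33 = 6105, 37000 * 0.159 = 5883 → 11988
20–39: 72000 * 0.982 = 70704
40–59: 18500 * 0.974 = 18019
60+: 37000 * 0.959 + 35000 * 0.601 = 35483 + 21035 = 56518
Net migration: 40–59 − 200 → 17819
End of period: [11988, 70704, 17819, 56518]
— Period 2 —
Births: 70704 * 0.33 = 23332, 17819 * 0.159 = 2833 → 26165
20–39: 11988 * 0.982 = 11772
40–59: 70704 * 0.974 = 68866
60+: 17819 * 0.959 + 56518 * 0.601 = 17088 + 33967 = 51055
Net migration: 40–59 − 200 → 68666
End of period: [26165, 11772, 68666, 51055]
— Period 3 —
Births: 11772 * 0.33 = 3885, 68666 * 0.159 = 10918 → 14803
20–39: 26165 * 0.982 = 25694
40–59: 11772 * 0.974 = 11466
60+: 68666 * 0.959 + 51055 * 0.601 = 65851 + 30684 = 96535
Net migration: 40–59 − 200 → 11266
End of period: [14803, 25694, 11266, 96535]
Total after period 3: 14803 + 25694 + 11266 + 96535 = 148298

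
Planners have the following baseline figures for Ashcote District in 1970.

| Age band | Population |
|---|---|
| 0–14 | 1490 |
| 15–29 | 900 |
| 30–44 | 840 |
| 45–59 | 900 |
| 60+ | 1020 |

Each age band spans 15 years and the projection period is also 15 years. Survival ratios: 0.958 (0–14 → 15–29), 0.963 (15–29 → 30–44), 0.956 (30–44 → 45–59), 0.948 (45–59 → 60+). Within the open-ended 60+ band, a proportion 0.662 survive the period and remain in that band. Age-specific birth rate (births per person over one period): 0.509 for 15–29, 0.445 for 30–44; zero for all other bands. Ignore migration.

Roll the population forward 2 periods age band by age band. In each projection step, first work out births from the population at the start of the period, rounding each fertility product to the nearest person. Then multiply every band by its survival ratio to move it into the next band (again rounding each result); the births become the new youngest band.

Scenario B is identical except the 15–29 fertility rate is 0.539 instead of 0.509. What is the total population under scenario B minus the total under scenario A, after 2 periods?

Period 1:
Births: 900 × 0.509 = 458 ; 840 × 0.445 = 374 → 832
15–29: 1490 × 0.958 = 1427
30–44: 900 × 0.963 = 867
45–59: 840 × 0.956 = 803
60+: 900 × 0.948 + 1020 × 0.662 = 853 + 675 = 1528
→ [832, 1427, 867, 803, 1528]
Period 2:
Births: 1427 × 0.509 = 726 ; 867 × 0.445 = 386 → 1112
15–29: 832 × 0.958 = 797
30–44: 1427 × 0.963 = 1374
45–59: 867 × 0.956 = 829
60+: 803 × 0.948 + 1528 × 0.662 = 761 + 1012 = 1773
→ [1112, 797, 1374, 829, 1773]
Scenario A total after 2 periods: 5885
Scenario B projection —
Period 1:
Births: 900 × 0.539 = 485 ; 840 × 0.445 = 374 → 859
15–29: 1490 × 0.958 = 1427
30–44: 900 × 0.963 = 867
45–59: 840 × 0.956 = 803
60+: 900 × 0.948 + 1020 × 0.662 = 853 + 675 = 1528
→ [859, 1427, 867, 803, 1528]
Period 2:
Births: 1427 × 0.539 = 769 ; 867 × 0.445 = 386 → 1155
15–29: 859 × 0.958 = 823
30–44: 1427 × 0.963 = 1374
45–59: 867 × 0.956 = 829
60+: 803 × 0.948 + 1528 × 0.662 = 761 + 1012 = 1773
→ [1155, 823, 1374, 829, 1773]
Scenario B total after 2 periods: 5954
Difference B − A = 5954 − 5885 = 69

69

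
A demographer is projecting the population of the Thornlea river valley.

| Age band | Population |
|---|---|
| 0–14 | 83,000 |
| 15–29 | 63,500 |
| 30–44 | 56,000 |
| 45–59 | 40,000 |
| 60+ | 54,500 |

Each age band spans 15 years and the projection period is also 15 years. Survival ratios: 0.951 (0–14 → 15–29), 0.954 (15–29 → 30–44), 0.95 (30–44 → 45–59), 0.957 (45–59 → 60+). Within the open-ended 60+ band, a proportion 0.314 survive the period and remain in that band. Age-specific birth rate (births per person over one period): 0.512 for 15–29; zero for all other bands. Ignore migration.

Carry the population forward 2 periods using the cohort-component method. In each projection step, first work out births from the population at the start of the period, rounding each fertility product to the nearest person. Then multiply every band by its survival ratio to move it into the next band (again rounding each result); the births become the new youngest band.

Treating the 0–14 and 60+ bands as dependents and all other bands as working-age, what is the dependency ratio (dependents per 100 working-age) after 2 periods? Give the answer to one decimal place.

66.4

Period 1.
Births: 63500 * 0.512 = 32512
15–29: 83000 * 0.951 = 78933
30–44: 63500 * 0.954 = 60579
45–59: 56000 * 0.95 = 53200
60+: 40000 * 0.957 + 54500 * 0.314 = 38280 + 17113 = 55393
Population now: 0–14=32512, 15–29=78933, 30–44=60579, 45–59=53200, 60+=55393
Period 2.
Births: 78933 * 0.512 = 40414
15–29: 32512 * 0.951 = 30919
30–44: 78933 * 0.954 = 75302
45–59: 60579 * 0.95 = 57550
60+: 53200 * 0.957 + 55393 * 0.314 = 50912 + 17393 = 68305
Population now: 0–14=40414, 15–29=30919, 30–44=75302, 45–59=57550, 60+=68305
Dependents (band 0–14 + band 60+) = 40414 + 68305 = 108719; working-age = 163771; ratio = 108719/163771 × 100 = 66.4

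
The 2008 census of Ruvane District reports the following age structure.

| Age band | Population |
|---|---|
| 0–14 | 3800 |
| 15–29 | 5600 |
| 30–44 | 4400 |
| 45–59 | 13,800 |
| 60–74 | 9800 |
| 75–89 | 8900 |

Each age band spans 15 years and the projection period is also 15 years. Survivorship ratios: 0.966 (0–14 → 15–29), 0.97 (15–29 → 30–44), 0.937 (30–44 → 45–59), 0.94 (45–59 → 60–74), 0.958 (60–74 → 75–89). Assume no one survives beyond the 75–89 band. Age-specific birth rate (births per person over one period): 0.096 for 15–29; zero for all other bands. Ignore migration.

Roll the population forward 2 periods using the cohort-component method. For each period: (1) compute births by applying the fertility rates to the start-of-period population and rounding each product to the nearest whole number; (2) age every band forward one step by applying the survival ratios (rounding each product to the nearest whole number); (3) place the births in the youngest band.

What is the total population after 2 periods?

Period 1:
Births: 5600 * 0.096 = 538
15–29: 3800 * 0.966 = 3671
30–44: 5600 * 0.97 = 5432
45–59: 4400 * 0.937 = 4123
60–74: 13800 * 0.94 = 12972
75–89: 9800 * 0.958 = 9388
End of period: [538, 3671, 5432, 4123, 12972, 9388]
Period 2:
Births: 3671 * 0.096 = 352
15–29: 538 * 0.966 = 520
30–44: 3671 * 0.97 = 3561
45–59: 5432 * 0.937 = 5090
60–74: 4123 * 0.94 = 3876
75–89: 12972 * 0.958 = 12427
End of period: [352, 520, 3561, 5090, 3876, 12427]
Total after period 2: 352 + 520 + 3561 + 5090 + 3876 + 12427 = 25826

25826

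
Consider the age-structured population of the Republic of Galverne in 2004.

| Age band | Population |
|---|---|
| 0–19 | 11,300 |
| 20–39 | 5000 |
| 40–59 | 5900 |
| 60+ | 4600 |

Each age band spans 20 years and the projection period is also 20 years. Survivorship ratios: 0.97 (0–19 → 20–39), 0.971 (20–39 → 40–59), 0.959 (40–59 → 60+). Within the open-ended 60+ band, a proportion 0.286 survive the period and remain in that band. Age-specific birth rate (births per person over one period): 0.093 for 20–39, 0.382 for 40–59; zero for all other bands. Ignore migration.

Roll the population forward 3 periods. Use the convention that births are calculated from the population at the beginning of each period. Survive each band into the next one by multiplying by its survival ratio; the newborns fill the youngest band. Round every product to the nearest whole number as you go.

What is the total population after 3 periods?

21769

Call the bands 1 to 4, youngest first.
After projecting period 1:
Births: 5000 × 0.093 = 465 ; 5900 × 0.382 = 2254 ⇒ total 2719
Band 2: 11300 × 0.97 = 10961
Band 3: 5000 × 0.971 = 4855
Band 4: 5900 × 0.959 + 4600 × 0.286 = 5658 + 1316 = 6974
→ [2719, 10961, 4855, 6974]
After projecting period 2:
Births: 10961 × 0.093 = 1019 ; 4855 × 0.382 = 1855 ⇒ total 2874
Band 2: 2719 × 0.97 = 2637
Band 3: 10961 × 0.971 = 10643
Band 4: 4855 × 0.959 + 6974 × 0.286 = 4656 + 1995 = 6651
→ [2874, 2637, 10643, 6651]
After projecting period 3:
Births: 2637 × 0.093 = 245 ; 10643 × 0.382 = 4066 ⇒ total 4311
Band 2: 2874 × 0.97 = 2788
Band 3: 2637 × 0.971 = 2561
Band 4: 10643 × 0.959 + 6651 × 0.286 = 10207 + 1902 = 12109
→ [4311, 2788, 2561, 12109]
Total after period 3: 4311 + 2788 + 2561 + 12109 = 21769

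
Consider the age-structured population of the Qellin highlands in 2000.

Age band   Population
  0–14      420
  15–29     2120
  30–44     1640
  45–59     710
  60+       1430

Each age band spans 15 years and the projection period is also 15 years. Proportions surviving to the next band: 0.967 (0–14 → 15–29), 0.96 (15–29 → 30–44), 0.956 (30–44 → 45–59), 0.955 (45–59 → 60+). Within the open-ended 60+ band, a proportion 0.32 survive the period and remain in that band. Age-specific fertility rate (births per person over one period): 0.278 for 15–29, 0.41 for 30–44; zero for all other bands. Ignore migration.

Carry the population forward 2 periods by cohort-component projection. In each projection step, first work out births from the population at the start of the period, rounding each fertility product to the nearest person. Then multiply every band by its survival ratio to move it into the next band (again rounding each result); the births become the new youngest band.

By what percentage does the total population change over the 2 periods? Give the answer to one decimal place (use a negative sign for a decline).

0.7

After projecting period 1:
Births: 2120 × 0.278 = 589 ; 1640 × 0.41 = 672 → 1261
15–29: 420 × 0.967 = 406
30–44: 2120 × 0.96 = 2035
45–59: 1640 × 0.956 = 1568
60+: 710 × 0.955 + 1430 × 0.32 = 678 + 458 = 1136
Population now: 0–14=1261, 15–29=406, 30–44=2035, 45–59=1568, 60+=1136
After projecting period 2:
Births: 406 × 0.278 = 113 ; 2035 × 0.41 = 834 → 947
15–29: 1261 × 0.967 = 1219
30–44: 406 × 0.96 = 390
45–59: 2035 × 0.956 = 1945
60+: 1568 × 0.955 + 1136 × 0.32 = 1497 + 364 = 1861
Population now: 0–14=947, 15–29=1219, 30–44=390, 45–59=1945, 60+=1861
Total: 6320 → 6362; change = 42; percentage change = 0.7%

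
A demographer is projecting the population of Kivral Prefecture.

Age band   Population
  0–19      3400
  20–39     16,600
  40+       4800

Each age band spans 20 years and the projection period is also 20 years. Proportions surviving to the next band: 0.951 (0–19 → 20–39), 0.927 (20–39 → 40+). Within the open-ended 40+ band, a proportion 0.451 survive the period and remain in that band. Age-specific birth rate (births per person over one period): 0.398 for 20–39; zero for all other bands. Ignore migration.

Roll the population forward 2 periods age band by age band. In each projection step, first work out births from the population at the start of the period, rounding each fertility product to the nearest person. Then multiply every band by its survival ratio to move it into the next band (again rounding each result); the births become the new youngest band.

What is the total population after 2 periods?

Period 1.
Births: 16600 * 0.398 = 6607
20–39: 3400 * 0.951 = 3233
40+: 16600 * 0.927 + 4800 * 0.451 = 15388 + 2165 = 17553
End of period: [6607, 3233, 17553]
Period 2.
Births: 3233 * 0.398 = 1287
20–39: 6607 * 0.951 = 6283
40+: 3233 * 0.927 + 17553 * 0.451 = 2997 + 7916 = 10913
End of period: [1287, 6283, 10913]
Total after period 2: 1287 + 6283 + 10913 = 18483

18483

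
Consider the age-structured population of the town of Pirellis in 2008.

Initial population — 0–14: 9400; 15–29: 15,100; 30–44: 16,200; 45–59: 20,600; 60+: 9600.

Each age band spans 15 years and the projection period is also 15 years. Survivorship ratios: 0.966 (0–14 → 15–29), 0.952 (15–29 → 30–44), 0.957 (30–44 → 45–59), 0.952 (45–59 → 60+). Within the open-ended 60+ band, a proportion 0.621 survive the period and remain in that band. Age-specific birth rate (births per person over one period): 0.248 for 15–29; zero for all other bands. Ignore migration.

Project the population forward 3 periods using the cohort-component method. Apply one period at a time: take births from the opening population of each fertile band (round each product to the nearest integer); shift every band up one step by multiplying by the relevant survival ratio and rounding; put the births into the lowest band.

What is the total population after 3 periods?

46912

After projecting period 1:
Births: 15100 * 0.248 = 3745
15–29: 9400 * 0.966 = 9080
30–44: 15100 * 0.952 = 14375
45–59: 16200 * 0.957 = 15503
60+: 20600 * 0.952 + 9600 * 0.621 = 19611 + 5962 = 25573
End of period: [3745, 9080, 14375, 15503, 25573]
After projecting period 2:
Births: 9080 * 0.248 = 2252
15–29: 3745 * 0.966 = 3618
30–44: 9080 * 0.952 = 8644
45–59: 14375 * 0.957 = 13757
60+: 15503 * 0.952 + 25573 * 0.621 = 14759 + 15881 = 30640
End of period: [2252, 3618, 8644, 13757, 30640]
After projecting period 3:
Births: 3618 * 0.248 = 897
15–29: 2252 * 0.966 = 2175
30–44: 3618 * 0.952 = 3444
45–59: 8644 * 0.957 = 8272
60+: 13757 * 0.952 + 30640 * 0.621 = 13097 + 19027 = 32124
End of period: [897, 2175, 3444, 8272, 32124]
Total after period 3: 897 + 2175 + 3444 + 8272 + 32124 = 46912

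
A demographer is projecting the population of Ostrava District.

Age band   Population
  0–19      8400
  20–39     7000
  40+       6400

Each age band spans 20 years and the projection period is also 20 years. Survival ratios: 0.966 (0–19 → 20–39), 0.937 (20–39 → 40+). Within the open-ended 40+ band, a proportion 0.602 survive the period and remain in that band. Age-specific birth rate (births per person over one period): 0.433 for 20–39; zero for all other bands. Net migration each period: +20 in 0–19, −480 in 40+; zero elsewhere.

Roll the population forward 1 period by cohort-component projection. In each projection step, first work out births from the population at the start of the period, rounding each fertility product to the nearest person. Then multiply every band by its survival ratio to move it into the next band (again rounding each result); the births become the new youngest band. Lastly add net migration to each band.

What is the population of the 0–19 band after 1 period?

After projecting period 1:
Births: 7000 * 0.433 = 3031
20–39: 8400 * 0.966 = 8114
40+: 7000 * 0.937 + 6400 * 0.602 = 6559 + 3853 = 10412
Net migration: 0–19 + 20 → 3051; 40+ − 480 → 9932
Giving 3051 / 8114 / 9932.

3051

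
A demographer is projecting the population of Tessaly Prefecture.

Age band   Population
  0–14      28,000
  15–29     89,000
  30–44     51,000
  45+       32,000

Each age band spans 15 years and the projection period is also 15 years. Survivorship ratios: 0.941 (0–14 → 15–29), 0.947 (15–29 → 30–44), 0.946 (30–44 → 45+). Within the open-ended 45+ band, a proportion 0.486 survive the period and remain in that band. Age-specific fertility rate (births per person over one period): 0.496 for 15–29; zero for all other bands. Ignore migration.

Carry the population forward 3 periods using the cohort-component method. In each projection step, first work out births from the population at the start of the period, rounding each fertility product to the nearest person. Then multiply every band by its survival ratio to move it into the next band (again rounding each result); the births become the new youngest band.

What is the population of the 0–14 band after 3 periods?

— Period 1 —
Births: 89000 × 0.496 = 44144
15–29: 28000 × 0.941 = 26348
30–44: 89000 × 0.947 = 84283
45+: 51000 × 0.946 + 32000 × 0.486 = 48246 + 15552 = 63798
End of period: [44144, 26348, 84283, 63798]
— Period 2 —
Births: 26348 × 0.496 = 13069
15–29: 44144 × 0.941 = 41540
30–44: 26348 × 0.947 = 24952
45+: 84283 × 0.946 + 63798 × 0.486 = 79732 + 31006 = 110738
End of period: [13069, 41540, 24952, 110738]
— Period 3 —
Births: 41540 × 0.496 = 20604
15–29: 13069 × 0.941 = 12298
30–44: 41540 × 0.947 = 39338
45+: 24952 × 0.946 + 110738 × 0.486 = 23605 + 53819 = 77424
End of period: [20604, 12298, 39338, 77424]

20604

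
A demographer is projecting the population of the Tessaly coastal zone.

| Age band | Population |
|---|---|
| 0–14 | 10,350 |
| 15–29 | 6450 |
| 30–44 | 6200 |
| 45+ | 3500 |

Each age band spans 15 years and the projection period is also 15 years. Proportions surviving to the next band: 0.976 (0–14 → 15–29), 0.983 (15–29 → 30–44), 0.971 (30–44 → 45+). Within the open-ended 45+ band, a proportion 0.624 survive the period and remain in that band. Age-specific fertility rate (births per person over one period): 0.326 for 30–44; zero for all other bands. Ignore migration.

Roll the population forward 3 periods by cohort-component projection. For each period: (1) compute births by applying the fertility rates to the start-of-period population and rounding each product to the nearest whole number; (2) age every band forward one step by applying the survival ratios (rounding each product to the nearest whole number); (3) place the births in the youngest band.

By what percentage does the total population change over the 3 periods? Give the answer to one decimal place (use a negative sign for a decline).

-9.9

Period 1.
Births: 6200 × 0.326 = 2021
15–29: 10350 × 0.976 = 10102
30–44: 6450 × 0.983 = 6340
45+: 6200 × 0.971 + 3500 × 0.624 = 6020 + 2184 = 8204
Giving 2021 / 10102 / 6340 / 8204.
Period 2.
Births: 6340 × 0.326 = 2067
15–29: 2021 × 0.976 = 1972
30–44: 10102 × 0.983 = 9930
45+: 6340 × 0.971 + 8204 × 0.624 = 6156 + 5119 = 11275
Giving 2067 / 1972 / 9930 / 11275.
Period 3.
Births: 9930 × 0.326 = 3237
15–29: 2067 × 0.976 = 2017
30–44: 1972 × 0.983 = 1938
45+: 9930 × 0.971 + 11275 × 0.624 = 9642 + 7036 = 16678
Giving 3237 / 2017 / 1938 / 16678.
Total: 26500 → 23870; change = -2630; percentage change = -9.9%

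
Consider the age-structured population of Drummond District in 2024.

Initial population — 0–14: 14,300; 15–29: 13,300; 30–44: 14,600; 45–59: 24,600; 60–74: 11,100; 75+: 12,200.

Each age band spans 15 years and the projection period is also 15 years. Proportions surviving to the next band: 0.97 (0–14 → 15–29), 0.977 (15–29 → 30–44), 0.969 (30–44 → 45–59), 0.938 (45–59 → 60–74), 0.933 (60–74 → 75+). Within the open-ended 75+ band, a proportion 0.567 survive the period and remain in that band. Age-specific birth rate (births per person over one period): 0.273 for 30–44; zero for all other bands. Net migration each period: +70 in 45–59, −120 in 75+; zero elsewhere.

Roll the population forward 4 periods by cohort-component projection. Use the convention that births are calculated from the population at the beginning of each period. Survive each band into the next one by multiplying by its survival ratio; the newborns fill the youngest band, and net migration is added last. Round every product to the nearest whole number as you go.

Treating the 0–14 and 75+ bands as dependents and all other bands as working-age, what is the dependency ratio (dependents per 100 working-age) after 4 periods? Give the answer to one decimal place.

125.7

Let band 1 be 0–14 through band 6 = 75+.
[period 1]
Births: 14600 × 0.273 = 3986
Band 2: 14300 × 0.97 = 13871
Band 3: 13300 × 0.977 = 12994
Band 4: 14600 × 0.969 = 14147
Band 5: 24600 × 0.938 = 23075
Band 6: 11100 × 0.933 + 12200 × 0.567 = 10356 + 6917 = 17273
Net migration: Band 4 + 70 → 14217; Band 6 − 120 → 17153
Giving 3986 / 13871 / 12994 / 14217 / 23075 / 17153.
[period 2]
Births: 12994 × 0.273 = 3547
Band 2: 3986 × 0.97 = 3866
Band 3: 13871 × 0.977 = 13552
Band 4: 12994 × 0.969 = 12591
Band 5: 14217 × 0.938 = 13336
Band 6: 23075 × 0.933 + 17153 × 0.567 = 21529 + 9726 = 31255
Net migration: Band 4 + 70 → 12661; Band 6 − 120 → 31135
Giving 3547 / 3866 / 13552 / 12661 / 13336 / 31135.
[period 3]
Births: 13552 × 0.273 = 3700
Band 2: 3547 × 0.97 = 3441
Band 3: 3866 × 0.977 = 3777
Band 4: 13552 × 0.969 = 13132
Band 5: 12661 × 0.938 = 11876
Band 6: 13336 × 0.933 + 31135 × 0.567 = 12442 + 17654 = 30096
Net migration: Band 4 + 70 → 13202; Band 6 − 120 → 29976
Giving 3700 / 3441 / 3777 / 13202 / 11876 / 29976.
[period 4]
Births: 3777 × 0.273 = 1031
Band 2: 3700 × 0.97 = 3589
Band 3: 3441 × 0.977 = 3362
Band 4: 3777 × 0.969 = 3660
Band 5: 13202 × 0.938 = 12383
Band 6: 11876 × 0.933 + 29976 × 0.567 = 11080 + 16996 = 28076
Net migration: Band 4 + 70 → 3730; Band 6 − 120 → 27956
Giving 1031 / 3589 / 3362 / 3730 / 12383 / 27956.
Dependents (band 0–14 + band 75+) = 1031 + 27956 = 28987; working-age = 23064; ratio = 28987/23064 × 100 = 125.7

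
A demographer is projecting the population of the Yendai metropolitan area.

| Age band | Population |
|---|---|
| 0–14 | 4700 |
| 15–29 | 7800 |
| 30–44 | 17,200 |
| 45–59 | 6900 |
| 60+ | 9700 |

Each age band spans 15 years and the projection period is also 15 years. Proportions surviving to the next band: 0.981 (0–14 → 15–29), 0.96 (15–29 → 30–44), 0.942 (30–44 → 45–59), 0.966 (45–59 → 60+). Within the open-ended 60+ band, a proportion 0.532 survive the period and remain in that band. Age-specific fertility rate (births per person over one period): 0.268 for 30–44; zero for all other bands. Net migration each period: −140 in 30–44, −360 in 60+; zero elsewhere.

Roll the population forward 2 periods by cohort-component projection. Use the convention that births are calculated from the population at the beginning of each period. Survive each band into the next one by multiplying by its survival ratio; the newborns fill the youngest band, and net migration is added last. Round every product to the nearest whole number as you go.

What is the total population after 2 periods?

Numbering the groups 1..5 from youngest to oldest:
Period 1:
Births: 17200 × 0.268 = 4610
Group 2: 4700 × 0.981 = 4611
Group 3: 7800 × 0.96 = 7488
Group 4: 17200 × 0.942 = 16202
Group 5: 6900 × 0.966 + 9700 × 0.532 = 6665 + 5160 = 11825
Net migration: Group 3 − 140 → 7348; Group 5 − 360 → 11465
Population now: 0–14=4610, 15–29=4611, 30–44=7348, 45–59=16202, 60+=11465
Period 2:
Births: 7348 × 0.268 = 1969
Group 2: 4610 × 0.981 = 4522
Group 3: 4611 × 0.96 = 4427
Group 4: 7348 × 0.942 = 6922
Group 5: 16202 × 0.966 + 11465 × 0.532 = 15651 + 6099 = 21750
Net migration: Group 3 − 140 → 4287; Group 5 − 360 → 21390
Population now: 0–14=1969, 15–29=4522, 30–44=4287, 45–59=6922, 60+=21390
Total after period 2: 1969 + 4522 + 4287 + 6922 + 21390 = 39090

39090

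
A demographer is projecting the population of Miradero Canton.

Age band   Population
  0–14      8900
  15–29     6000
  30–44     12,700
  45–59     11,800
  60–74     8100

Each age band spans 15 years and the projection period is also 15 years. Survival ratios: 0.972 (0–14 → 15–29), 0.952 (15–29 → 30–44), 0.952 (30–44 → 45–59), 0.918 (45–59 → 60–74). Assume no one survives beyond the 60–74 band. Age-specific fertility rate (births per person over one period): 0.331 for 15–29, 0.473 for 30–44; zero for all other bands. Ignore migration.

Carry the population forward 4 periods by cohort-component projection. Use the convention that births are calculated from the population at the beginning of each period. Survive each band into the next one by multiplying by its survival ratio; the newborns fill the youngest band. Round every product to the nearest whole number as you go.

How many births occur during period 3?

Period 1:
Births: 6000 × 0.331 = 1986, 12700 × 0.473 = 6007 → total 7993
15–29: 8900 × 0.972 = 8651
30–44: 6000 × 0.952 = 5712
45–59: 12700 × 0.952 = 12090
60–74: 11800 × 0.918 = 10832
Population now: 0–14=7993, 15–29=8651, 30–44=5712, 45–59=12090, 60–74=10832
Period 2:
Births: 8651 × 0.331 = 2863, 5712 × 0.473 = 2702 → total 5565
15–29: 7993 × 0.972 = 7769
30–44: 8651 × 0.952 = 8236
45–59: 5712 × 0.952 = 5438
60–74: 12090 × 0.918 = 11099
Population now: 0–14=5565, 15–29=7769, 30–44=8236, 45–59=5438, 60–74=11099
Period 3:
Births: 7769 × 0.331 = 2572, 8236 × 0.473 = 3896 → total 6468
15–29: 5565 × 0.972 = 5409
30–44: 7769 × 0.952 = 7396
45–59: 8236 × 0.952 = 7841
60–74: 5438 × 0.918 = 4992
Population now: 0–14=6468, 15–29=5409, 30–44=7396, 45–59=7841, 60–74=4992

6468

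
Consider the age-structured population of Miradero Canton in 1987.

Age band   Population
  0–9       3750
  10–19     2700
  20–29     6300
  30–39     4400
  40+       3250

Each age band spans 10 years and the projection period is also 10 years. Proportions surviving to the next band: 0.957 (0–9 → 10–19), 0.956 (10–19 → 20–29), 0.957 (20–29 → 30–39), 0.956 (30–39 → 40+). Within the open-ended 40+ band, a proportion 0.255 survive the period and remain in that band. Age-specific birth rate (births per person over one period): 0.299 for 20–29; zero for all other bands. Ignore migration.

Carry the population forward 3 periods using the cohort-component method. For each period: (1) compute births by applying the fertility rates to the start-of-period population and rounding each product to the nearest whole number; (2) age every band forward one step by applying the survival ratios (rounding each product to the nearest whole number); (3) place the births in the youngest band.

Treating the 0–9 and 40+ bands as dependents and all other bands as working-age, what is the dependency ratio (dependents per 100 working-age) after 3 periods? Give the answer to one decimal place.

— Period 1 —
Births: 6300 * 0.299 = 1884
10–19: 3750 * 0.957 = 3589
20–29: 2700 * 0.956 = 2581
30–39: 6300 * 0.957 = 6029
40+: 4400 * 0.956 + 3250 * 0.255 = 4206 + 829 = 5035
End of period: [1884, 3589, 2581, 6029, 5035]
— Period 2 —
Births: 2581 * 0.299 = 772
10–19: 1884 * 0.957 = 1803
20–29: 3589 * 0.956 = 3431
30–39: 2581 * 0.957 = 2470
40+: 6029 * 0.956 + 5035 * 0.255 = 5764 + 1284 = 7048
End of period: [772, 1803, 3431, 2470, 7048]
— Period 3 —
Births: 3431 * 0.299 = 1026
10–19: 772 * 0.957 = 739
20–29: 1803 * 0.956 = 1724
30–39: 3431 * 0.957 = 3283
40+: 2470 * 0.956 + 7048 * 0.255 = 2361 + 1797 = 4158
End of period: [1026, 739, 1724, 3283, 4158]
Dependents (band 0–9 + band 40+) = 1026 + 4158 = 5184; working-age = 5746; ratio = 5184/5746 × 100 = 90.2

90.2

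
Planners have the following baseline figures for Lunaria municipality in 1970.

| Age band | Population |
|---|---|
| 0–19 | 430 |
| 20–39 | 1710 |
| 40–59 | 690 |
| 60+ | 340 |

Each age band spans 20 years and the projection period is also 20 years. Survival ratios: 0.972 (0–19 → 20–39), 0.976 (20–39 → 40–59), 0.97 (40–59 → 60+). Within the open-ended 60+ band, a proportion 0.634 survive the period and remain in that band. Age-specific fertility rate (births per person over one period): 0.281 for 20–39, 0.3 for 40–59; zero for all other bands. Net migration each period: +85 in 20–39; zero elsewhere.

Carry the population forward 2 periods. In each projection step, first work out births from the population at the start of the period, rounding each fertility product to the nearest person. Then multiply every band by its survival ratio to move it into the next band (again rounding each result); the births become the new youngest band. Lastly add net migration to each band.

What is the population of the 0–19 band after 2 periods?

— Period 1 —
Births: 1710 * 0.281 = 481 ; 690 * 0.3 = 207 ⇒ total 688
20–39: 430 * 0.972 = 418
40–59: 1710 * 0.976 = 1669
60+: 690 * 0.97 + 340 * 0.634 = 669 + 216 = 885
Net migration: 20–39 + 85 → 503
→ [688, 503, 1669, 885]
— Period 2 —
Births: 503 * 0.281 = 141 ; 1669 * 0.3 = 501 ⇒ total 642
20–39: 688 * 0.972 = 669
40–59: 503 * 0.976 = 491
60+: 1669 * 0.97 + 885 * 0.634 = 1619 + 561 = 2180
Net migration: 20–39 + 85 → 754
→ [642, 754, 491, 2180]

642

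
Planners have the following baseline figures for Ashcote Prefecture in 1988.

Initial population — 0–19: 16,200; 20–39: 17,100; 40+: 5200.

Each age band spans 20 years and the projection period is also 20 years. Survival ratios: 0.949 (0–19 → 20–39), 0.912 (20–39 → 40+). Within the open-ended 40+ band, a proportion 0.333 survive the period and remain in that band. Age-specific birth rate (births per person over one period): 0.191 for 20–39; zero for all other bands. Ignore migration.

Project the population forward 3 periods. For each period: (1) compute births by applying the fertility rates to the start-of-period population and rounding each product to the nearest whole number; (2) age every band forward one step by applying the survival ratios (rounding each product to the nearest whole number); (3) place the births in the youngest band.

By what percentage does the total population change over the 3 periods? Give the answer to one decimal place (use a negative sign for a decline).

(Groups numbered youngest = 1 to oldest = 3.)
Period 1.
Births: 17100 × 0.191 = 3266
Group 2: 16200 × 0.949 = 15374
Group 3: 17100 × 0.912 + 5200 × 0.333 = 15595 + 1732 = 17327
Population now: 0–19=3266, 20–39=15374, 40+=17327
Period 2.
Births: 15374 × 0.191 = 2936
Group 2: 3266 × 0.949 = 3099
Group 3: 15374 × 0.912 + 17327 × 0.333 = 14021 + 5770 = 19791
Population now: 0–19=2936, 20–39=3099, 40+=19791
Period 3.
Births: 3099 × 0.191 = 592
Group 2: 2936 × 0.949 = 2786
Group 3: 3099 × 0.912 + 19791 × 0.333 = 2826 + 6590 = 9416
Population now: 0–19=592, 20–39=2786, 40+=9416
Total: 38500 → 12794; change = -25706; percentage change = -66.8%

-66.8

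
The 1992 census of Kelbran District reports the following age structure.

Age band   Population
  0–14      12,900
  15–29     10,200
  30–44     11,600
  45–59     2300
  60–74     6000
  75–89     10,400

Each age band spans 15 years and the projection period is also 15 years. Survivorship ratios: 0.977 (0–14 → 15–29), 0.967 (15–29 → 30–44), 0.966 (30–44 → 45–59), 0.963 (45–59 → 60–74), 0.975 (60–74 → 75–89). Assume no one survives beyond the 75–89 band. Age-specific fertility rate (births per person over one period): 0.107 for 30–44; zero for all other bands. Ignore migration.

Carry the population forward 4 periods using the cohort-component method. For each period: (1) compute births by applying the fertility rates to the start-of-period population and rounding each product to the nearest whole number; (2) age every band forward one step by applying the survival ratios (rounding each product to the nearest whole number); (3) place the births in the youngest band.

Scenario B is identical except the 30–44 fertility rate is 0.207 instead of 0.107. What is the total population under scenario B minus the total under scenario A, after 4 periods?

3528

(Bands numbered youngest = 1 to oldest = 6.)
[period 1]
Births: 11600 × 0.107 = 1241
Band 2: 12900 × 0.977 = 12603
Band 3: 10200 × 0.967 = 9863
Band 4: 11600 × 0.966 = 11206
Band 5: 2300 × 0.963 = 2215
Band 6: 6000 × 0.975 = 5850
→ [1241, 12603, 9863, 11206, 2215, 5850]
[period 2]
Births: 9863 × 0.107 = 1055
Band 2: 1241 × 0.977 = 1212
Band 3: 12603 × 0.967 = 12187
Band 4: 9863 × 0.966 = 9528
Band 5: 11206 × 0.963 = 10791
Band 6: 2215 × 0.975 = 2160
→ [1055, 1212, 12187, 9528, 10791, 2160]
[period 3]
Births: 12187 × 0.107 = 1304
Band 2: 1055 × 0.977 = 1031
Band 3: 1212 × 0.967 = 1172
Band 4: 12187 × 0.966 = 11773
Band 5: 9528 × 0.963 = 9175
Band 6: 10791 × 0.975 = 10521
→ [1304, 1031, 1172, 11773, 9175, 10521]
[period 4]
Births: 1172 × 0.107 = 125
Band 2: 1304 × 0.977 = 1274
Band 3: 1031 × 0.967 = 997
Band 4: 1172 × 0.966 = 1132
Band 5: 11773 × 0.963 = 11337
Band 6: 9175 × 0.975 = 8946
→ [125, 1274, 997, 1132, 11337, 8946]
Scenario A total after 4 periods: 23811
Scenario B projection —
[period 1]
Births: 11600 × 0.207 = 2401
Band 2: 12900 × 0.977 = 12603
Band 3: 10200 × 0.967 = 9863
Band 4: 11600 × 0.966 = 11206
Band 5: 2300 × 0.963 = 2215
Band 6: 6000 × 0.975 = 5850
→ [2401, 12603, 9863, 11206, 2215, 5850]
[period 2]
Births: 9863 × 0.207 = 2042
Band 2: 2401 × 0.977 = 2346
Band 3: 12603 × 0.967 = 12187
Band 4: 9863 × 0.966 = 9528
Band 5: 11206 × 0.963 = 10791
Band 6: 2215 × 0.975 = 2160
→ [2042, 2346, 12187, 9528, 10791, 2160]
[period 3]
Births: 12187 × 0.207 = 2523
Band 2: 2042 × 0.977 = 1995
Band 3: 2346 × 0.967 = 2269
Band 4: 12187 × 0.966 = 11773
Band 5: 9528 × 0.963 = 9175
Band 6: 10791 × 0.975 = 10521
→ [2523, 1995, 2269, 11773, 9175, 10521]
[period 4]
Births: 2269 × 0.207 = 470
Band 2: 2523 × 0.977 = 2465
Band 3: 1995 × 0.967 = 1929
Band 4: 2269 × 0.966 = 2192
Band 5: 11773 × 0.963 = 11337
Band 6: 9175 × 0.975 = 8946
→ [470, 2465, 1929, 2192, 11337, 8946]
Scenario B total after 4 periods: 27339
Difference B − A = 27339 − 23811 = 3528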